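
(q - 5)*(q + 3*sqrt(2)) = q^2 - 5*q + 3*sqrt(2)*q - 15*sqrt(2)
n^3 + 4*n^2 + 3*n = n*(n + 1)*(n + 3)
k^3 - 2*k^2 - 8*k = k*(k - 4)*(k + 2)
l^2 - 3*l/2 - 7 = (l - 7/2)*(l + 2)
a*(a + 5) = a^2 + 5*a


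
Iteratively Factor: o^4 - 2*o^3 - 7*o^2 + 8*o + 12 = (o - 3)*(o^3 + o^2 - 4*o - 4) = (o - 3)*(o + 2)*(o^2 - o - 2) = (o - 3)*(o + 1)*(o + 2)*(o - 2)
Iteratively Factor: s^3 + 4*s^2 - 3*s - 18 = (s - 2)*(s^2 + 6*s + 9) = (s - 2)*(s + 3)*(s + 3)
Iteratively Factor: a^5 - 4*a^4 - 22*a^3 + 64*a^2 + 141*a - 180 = (a + 3)*(a^4 - 7*a^3 - a^2 + 67*a - 60) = (a - 4)*(a + 3)*(a^3 - 3*a^2 - 13*a + 15) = (a - 4)*(a + 3)^2*(a^2 - 6*a + 5) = (a - 5)*(a - 4)*(a + 3)^2*(a - 1)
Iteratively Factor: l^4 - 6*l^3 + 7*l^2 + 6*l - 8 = (l - 1)*(l^3 - 5*l^2 + 2*l + 8) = (l - 4)*(l - 1)*(l^2 - l - 2) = (l - 4)*(l - 1)*(l + 1)*(l - 2)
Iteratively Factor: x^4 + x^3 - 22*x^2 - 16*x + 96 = (x - 4)*(x^3 + 5*x^2 - 2*x - 24) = (x - 4)*(x + 3)*(x^2 + 2*x - 8) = (x - 4)*(x + 3)*(x + 4)*(x - 2)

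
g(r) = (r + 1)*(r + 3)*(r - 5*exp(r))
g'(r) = (1 - 5*exp(r))*(r + 1)*(r + 3) + (r + 1)*(r - 5*exp(r)) + (r + 3)*(r - 5*exp(r)) = -5*r^2*exp(r) + 3*r^2 - 30*r*exp(r) + 8*r - 35*exp(r) + 3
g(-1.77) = 2.48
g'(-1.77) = -1.35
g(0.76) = -65.72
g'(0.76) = -118.95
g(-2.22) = 2.63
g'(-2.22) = 0.78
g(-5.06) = -42.59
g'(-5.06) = 39.26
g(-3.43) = -3.75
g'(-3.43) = 11.15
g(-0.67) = -2.48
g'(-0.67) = -9.79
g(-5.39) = -56.79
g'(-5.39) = 46.95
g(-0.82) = -1.19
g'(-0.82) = -7.60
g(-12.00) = -1188.00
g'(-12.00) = 339.00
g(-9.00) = -432.03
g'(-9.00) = 173.98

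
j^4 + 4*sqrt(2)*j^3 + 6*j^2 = j^2*(j + sqrt(2))*(j + 3*sqrt(2))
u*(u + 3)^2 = u^3 + 6*u^2 + 9*u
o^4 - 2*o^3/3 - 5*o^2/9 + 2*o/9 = o*(o - 1)*(o - 1/3)*(o + 2/3)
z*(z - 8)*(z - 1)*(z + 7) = z^4 - 2*z^3 - 55*z^2 + 56*z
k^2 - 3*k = k*(k - 3)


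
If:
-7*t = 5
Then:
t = -5/7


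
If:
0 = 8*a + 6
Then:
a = -3/4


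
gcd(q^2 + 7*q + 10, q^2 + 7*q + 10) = q^2 + 7*q + 10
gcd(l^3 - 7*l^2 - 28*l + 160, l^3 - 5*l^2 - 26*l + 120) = l^2 + l - 20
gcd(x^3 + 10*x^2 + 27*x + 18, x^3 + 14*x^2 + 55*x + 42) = x^2 + 7*x + 6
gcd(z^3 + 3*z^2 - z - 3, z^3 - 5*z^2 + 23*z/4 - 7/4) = z - 1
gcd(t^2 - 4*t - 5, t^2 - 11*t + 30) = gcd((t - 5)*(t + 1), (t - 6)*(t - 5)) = t - 5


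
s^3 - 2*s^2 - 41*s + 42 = (s - 7)*(s - 1)*(s + 6)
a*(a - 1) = a^2 - a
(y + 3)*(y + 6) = y^2 + 9*y + 18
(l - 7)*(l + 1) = l^2 - 6*l - 7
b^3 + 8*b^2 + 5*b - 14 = (b - 1)*(b + 2)*(b + 7)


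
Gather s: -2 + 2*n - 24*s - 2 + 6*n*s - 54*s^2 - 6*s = 2*n - 54*s^2 + s*(6*n - 30) - 4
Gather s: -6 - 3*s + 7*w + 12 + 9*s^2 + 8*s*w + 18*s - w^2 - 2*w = 9*s^2 + s*(8*w + 15) - w^2 + 5*w + 6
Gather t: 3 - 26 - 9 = -32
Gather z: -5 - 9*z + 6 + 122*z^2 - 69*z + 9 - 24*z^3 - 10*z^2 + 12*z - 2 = -24*z^3 + 112*z^2 - 66*z + 8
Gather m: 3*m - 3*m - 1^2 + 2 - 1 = 0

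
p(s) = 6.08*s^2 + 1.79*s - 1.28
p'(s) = 12.16*s + 1.79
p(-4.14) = 95.52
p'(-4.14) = -48.55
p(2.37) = 37.11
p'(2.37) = 30.61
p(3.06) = 61.13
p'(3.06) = 39.00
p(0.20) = -0.68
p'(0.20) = 4.22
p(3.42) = 75.96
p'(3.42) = 43.38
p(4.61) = 136.18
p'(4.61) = 57.85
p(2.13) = 30.12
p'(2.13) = 27.69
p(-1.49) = 9.55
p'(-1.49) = -16.33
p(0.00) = -1.28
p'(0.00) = 1.79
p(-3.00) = 48.07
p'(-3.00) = -34.69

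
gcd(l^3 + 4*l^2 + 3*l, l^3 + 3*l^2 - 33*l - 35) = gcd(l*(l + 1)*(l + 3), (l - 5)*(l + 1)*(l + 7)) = l + 1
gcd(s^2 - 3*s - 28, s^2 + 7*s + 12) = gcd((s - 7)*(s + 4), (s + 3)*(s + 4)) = s + 4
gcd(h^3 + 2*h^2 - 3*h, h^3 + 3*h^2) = h^2 + 3*h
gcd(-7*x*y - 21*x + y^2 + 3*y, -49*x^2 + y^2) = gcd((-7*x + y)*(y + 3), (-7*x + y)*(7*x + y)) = 7*x - y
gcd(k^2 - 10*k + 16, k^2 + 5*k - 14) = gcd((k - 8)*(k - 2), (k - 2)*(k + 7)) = k - 2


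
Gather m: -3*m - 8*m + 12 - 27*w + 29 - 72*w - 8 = -11*m - 99*w + 33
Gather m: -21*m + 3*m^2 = 3*m^2 - 21*m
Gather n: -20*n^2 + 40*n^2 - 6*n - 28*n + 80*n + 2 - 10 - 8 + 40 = 20*n^2 + 46*n + 24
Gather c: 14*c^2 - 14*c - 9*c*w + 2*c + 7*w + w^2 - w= 14*c^2 + c*(-9*w - 12) + w^2 + 6*w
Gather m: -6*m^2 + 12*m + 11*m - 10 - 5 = -6*m^2 + 23*m - 15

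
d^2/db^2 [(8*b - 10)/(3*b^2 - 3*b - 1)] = 36*((3 - 4*b)*(-3*b^2 + 3*b + 1) - (2*b - 1)^2*(4*b - 5))/(-3*b^2 + 3*b + 1)^3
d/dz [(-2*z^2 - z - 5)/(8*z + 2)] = (-8*z^2 - 4*z + 19)/(2*(16*z^2 + 8*z + 1))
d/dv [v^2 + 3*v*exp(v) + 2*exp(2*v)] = 3*v*exp(v) + 2*v + 4*exp(2*v) + 3*exp(v)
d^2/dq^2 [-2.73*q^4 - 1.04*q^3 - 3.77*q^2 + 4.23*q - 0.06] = -32.76*q^2 - 6.24*q - 7.54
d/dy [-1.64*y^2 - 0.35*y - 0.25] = -3.28*y - 0.35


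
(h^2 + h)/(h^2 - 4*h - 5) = h/(h - 5)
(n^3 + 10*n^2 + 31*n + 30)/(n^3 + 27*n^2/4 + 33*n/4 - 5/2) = 4*(n + 3)/(4*n - 1)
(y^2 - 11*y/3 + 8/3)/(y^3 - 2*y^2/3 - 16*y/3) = (y - 1)/(y*(y + 2))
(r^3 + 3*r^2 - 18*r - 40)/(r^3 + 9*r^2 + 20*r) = (r^2 - 2*r - 8)/(r*(r + 4))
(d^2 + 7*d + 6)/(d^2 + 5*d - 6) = (d + 1)/(d - 1)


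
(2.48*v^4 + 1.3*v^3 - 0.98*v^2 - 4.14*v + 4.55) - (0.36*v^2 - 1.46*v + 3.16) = 2.48*v^4 + 1.3*v^3 - 1.34*v^2 - 2.68*v + 1.39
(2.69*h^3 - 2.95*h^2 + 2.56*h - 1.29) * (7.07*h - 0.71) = 19.0183*h^4 - 22.7664*h^3 + 20.1937*h^2 - 10.9379*h + 0.9159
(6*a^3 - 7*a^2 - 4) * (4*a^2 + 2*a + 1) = 24*a^5 - 16*a^4 - 8*a^3 - 23*a^2 - 8*a - 4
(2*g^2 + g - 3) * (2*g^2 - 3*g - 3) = 4*g^4 - 4*g^3 - 15*g^2 + 6*g + 9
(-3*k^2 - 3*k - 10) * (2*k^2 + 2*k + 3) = -6*k^4 - 12*k^3 - 35*k^2 - 29*k - 30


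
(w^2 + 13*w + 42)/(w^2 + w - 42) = (w + 6)/(w - 6)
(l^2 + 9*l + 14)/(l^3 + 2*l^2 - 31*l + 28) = (l + 2)/(l^2 - 5*l + 4)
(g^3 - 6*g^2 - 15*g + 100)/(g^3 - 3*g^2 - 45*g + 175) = (g + 4)/(g + 7)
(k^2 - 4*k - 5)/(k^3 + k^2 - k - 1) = (k - 5)/(k^2 - 1)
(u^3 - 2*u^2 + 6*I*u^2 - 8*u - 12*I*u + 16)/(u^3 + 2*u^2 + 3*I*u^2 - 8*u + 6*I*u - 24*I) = (u^2 + 6*I*u - 8)/(u^2 + u*(4 + 3*I) + 12*I)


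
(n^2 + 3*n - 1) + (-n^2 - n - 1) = 2*n - 2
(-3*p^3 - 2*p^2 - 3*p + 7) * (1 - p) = 3*p^4 - p^3 + p^2 - 10*p + 7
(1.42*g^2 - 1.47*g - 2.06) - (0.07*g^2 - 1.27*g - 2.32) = 1.35*g^2 - 0.2*g + 0.26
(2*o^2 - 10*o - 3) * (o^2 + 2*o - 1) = 2*o^4 - 6*o^3 - 25*o^2 + 4*o + 3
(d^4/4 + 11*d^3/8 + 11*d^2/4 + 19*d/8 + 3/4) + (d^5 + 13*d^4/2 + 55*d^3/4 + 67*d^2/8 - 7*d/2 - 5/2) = d^5 + 27*d^4/4 + 121*d^3/8 + 89*d^2/8 - 9*d/8 - 7/4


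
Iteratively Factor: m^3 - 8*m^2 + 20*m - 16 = (m - 2)*(m^2 - 6*m + 8) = (m - 4)*(m - 2)*(m - 2)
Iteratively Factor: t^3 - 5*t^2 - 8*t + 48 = (t - 4)*(t^2 - t - 12) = (t - 4)*(t + 3)*(t - 4)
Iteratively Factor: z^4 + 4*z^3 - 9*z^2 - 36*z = (z + 3)*(z^3 + z^2 - 12*z) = (z - 3)*(z + 3)*(z^2 + 4*z) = z*(z - 3)*(z + 3)*(z + 4)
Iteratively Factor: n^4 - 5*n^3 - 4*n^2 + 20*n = (n + 2)*(n^3 - 7*n^2 + 10*n) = n*(n + 2)*(n^2 - 7*n + 10) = n*(n - 2)*(n + 2)*(n - 5)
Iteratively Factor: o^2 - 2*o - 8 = (o - 4)*(o + 2)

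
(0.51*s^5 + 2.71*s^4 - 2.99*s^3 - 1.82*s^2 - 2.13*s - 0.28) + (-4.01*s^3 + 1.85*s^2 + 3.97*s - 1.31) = 0.51*s^5 + 2.71*s^4 - 7.0*s^3 + 0.03*s^2 + 1.84*s - 1.59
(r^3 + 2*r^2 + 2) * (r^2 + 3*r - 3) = r^5 + 5*r^4 + 3*r^3 - 4*r^2 + 6*r - 6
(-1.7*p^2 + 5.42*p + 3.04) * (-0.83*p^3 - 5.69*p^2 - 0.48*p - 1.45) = 1.411*p^5 + 5.1744*p^4 - 32.547*p^3 - 17.4342*p^2 - 9.3182*p - 4.408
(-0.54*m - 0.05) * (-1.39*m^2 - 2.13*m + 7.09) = 0.7506*m^3 + 1.2197*m^2 - 3.7221*m - 0.3545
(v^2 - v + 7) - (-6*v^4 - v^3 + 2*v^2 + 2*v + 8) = 6*v^4 + v^3 - v^2 - 3*v - 1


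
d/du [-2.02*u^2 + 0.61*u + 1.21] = 0.61 - 4.04*u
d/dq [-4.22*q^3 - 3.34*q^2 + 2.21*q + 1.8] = -12.66*q^2 - 6.68*q + 2.21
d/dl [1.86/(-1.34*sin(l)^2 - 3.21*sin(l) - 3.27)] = (4.9848*sin(l) + 5.9706)*cos(l)/(1.34*sin(l)^2 + 3.21*sin(l) + 3.27)^2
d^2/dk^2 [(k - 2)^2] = 2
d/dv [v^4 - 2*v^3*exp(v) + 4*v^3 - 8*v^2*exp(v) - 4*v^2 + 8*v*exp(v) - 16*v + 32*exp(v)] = -2*v^3*exp(v) + 4*v^3 - 14*v^2*exp(v) + 12*v^2 - 8*v*exp(v) - 8*v + 40*exp(v) - 16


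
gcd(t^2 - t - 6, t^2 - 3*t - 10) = t + 2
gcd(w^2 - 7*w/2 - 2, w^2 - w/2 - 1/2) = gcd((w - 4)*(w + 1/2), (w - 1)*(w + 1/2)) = w + 1/2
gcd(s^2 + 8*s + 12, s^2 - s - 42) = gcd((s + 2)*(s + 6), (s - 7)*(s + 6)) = s + 6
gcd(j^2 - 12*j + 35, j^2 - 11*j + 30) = j - 5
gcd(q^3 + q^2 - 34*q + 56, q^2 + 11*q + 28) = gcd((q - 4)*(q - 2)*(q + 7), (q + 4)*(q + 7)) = q + 7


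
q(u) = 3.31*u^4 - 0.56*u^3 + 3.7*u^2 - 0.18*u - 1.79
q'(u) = 13.24*u^3 - 1.68*u^2 + 7.4*u - 0.18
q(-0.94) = 4.70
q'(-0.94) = -19.62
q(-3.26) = 431.37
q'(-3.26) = -500.87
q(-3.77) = 750.12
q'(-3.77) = -761.39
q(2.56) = 154.77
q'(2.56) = 229.88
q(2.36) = 113.71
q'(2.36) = 181.96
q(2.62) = 169.03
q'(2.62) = 245.79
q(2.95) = 266.18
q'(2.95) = 346.93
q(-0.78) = 2.09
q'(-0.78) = -13.26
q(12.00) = 68197.33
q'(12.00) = 22725.42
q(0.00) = -1.79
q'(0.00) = -0.18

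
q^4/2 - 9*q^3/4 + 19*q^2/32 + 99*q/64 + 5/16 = (q/2 + 1/4)*(q - 4)*(q - 5/4)*(q + 1/4)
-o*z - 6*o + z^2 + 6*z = (-o + z)*(z + 6)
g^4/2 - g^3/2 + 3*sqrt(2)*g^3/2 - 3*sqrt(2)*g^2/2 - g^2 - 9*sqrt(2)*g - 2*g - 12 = (g/2 + 1)*(g - 3)*(g + sqrt(2))*(g + 2*sqrt(2))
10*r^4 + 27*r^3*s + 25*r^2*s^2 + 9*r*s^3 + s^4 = (r + s)^2*(2*r + s)*(5*r + s)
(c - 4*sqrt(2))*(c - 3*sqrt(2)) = c^2 - 7*sqrt(2)*c + 24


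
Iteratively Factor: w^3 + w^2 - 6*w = (w - 2)*(w^2 + 3*w) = w*(w - 2)*(w + 3)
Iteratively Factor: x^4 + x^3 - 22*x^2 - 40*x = (x)*(x^3 + x^2 - 22*x - 40) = x*(x - 5)*(x^2 + 6*x + 8) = x*(x - 5)*(x + 4)*(x + 2)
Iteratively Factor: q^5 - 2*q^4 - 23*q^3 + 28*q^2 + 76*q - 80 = (q - 2)*(q^4 - 23*q^2 - 18*q + 40) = (q - 2)*(q + 2)*(q^3 - 2*q^2 - 19*q + 20) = (q - 2)*(q - 1)*(q + 2)*(q^2 - q - 20) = (q - 2)*(q - 1)*(q + 2)*(q + 4)*(q - 5)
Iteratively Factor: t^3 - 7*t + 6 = (t + 3)*(t^2 - 3*t + 2) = (t - 2)*(t + 3)*(t - 1)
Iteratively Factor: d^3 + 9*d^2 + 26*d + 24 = (d + 2)*(d^2 + 7*d + 12) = (d + 2)*(d + 4)*(d + 3)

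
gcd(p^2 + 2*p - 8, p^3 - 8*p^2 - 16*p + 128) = p + 4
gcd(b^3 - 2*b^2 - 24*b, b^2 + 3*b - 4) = b + 4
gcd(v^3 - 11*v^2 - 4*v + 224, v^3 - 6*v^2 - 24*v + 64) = v^2 - 4*v - 32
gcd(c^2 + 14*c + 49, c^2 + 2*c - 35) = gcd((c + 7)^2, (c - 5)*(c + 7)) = c + 7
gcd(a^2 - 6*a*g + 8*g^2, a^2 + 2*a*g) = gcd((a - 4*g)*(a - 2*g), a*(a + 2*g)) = 1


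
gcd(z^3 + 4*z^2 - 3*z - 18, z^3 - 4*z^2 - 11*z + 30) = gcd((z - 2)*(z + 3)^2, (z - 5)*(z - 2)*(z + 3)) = z^2 + z - 6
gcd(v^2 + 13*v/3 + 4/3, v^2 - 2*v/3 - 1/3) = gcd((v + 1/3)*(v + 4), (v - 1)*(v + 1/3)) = v + 1/3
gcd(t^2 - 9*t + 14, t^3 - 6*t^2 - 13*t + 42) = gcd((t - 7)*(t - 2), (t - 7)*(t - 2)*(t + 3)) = t^2 - 9*t + 14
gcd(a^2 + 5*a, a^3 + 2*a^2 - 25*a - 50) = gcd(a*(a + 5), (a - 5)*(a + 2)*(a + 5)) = a + 5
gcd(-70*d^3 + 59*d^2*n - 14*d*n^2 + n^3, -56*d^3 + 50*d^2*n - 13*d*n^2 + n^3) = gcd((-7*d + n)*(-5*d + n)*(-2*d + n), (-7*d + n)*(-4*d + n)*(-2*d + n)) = 14*d^2 - 9*d*n + n^2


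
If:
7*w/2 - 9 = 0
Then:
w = 18/7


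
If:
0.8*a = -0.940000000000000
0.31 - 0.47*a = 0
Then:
No Solution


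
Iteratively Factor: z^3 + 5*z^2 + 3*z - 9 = (z + 3)*(z^2 + 2*z - 3) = (z + 3)^2*(z - 1)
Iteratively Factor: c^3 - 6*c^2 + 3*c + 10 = (c + 1)*(c^2 - 7*c + 10) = (c - 2)*(c + 1)*(c - 5)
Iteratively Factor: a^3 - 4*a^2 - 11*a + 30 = (a - 2)*(a^2 - 2*a - 15) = (a - 5)*(a - 2)*(a + 3)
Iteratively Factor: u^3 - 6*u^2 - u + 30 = (u + 2)*(u^2 - 8*u + 15) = (u - 3)*(u + 2)*(u - 5)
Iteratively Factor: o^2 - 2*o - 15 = (o + 3)*(o - 5)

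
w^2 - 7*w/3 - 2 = (w - 3)*(w + 2/3)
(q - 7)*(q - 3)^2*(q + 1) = q^4 - 12*q^3 + 38*q^2 - 12*q - 63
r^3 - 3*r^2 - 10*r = r*(r - 5)*(r + 2)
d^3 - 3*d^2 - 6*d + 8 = (d - 4)*(d - 1)*(d + 2)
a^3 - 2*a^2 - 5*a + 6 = (a - 3)*(a - 1)*(a + 2)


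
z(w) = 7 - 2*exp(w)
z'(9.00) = -16206.17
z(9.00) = -16199.17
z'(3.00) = -40.17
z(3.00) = -33.17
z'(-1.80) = -0.33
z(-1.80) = 6.67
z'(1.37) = -7.87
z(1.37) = -0.87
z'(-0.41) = -1.33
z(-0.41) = 5.67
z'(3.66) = -77.72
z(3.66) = -70.72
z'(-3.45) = -0.06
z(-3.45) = 6.94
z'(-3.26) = -0.08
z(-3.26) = 6.92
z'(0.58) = -3.57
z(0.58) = 3.43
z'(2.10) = -16.33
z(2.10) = -9.33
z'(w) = -2*exp(w)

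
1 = 1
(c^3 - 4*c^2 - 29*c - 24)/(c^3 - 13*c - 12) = (c - 8)/(c - 4)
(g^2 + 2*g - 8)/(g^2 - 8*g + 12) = (g + 4)/(g - 6)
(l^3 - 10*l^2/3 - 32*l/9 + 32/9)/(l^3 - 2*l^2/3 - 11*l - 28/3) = (9*l^2 + 6*l - 8)/(3*(3*l^2 + 10*l + 7))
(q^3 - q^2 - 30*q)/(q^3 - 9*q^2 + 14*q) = (q^2 - q - 30)/(q^2 - 9*q + 14)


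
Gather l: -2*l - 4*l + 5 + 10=15 - 6*l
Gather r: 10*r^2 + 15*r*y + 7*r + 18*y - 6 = 10*r^2 + r*(15*y + 7) + 18*y - 6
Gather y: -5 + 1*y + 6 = y + 1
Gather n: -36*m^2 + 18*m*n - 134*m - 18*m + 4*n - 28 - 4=-36*m^2 - 152*m + n*(18*m + 4) - 32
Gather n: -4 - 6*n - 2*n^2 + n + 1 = -2*n^2 - 5*n - 3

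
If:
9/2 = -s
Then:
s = -9/2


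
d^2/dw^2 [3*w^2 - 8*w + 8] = 6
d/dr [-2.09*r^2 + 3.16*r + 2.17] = 3.16 - 4.18*r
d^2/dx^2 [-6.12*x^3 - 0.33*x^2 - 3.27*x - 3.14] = -36.72*x - 0.66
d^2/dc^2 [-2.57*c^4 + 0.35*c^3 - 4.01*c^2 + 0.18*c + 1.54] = -30.84*c^2 + 2.1*c - 8.02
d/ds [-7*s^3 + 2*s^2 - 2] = s*(4 - 21*s)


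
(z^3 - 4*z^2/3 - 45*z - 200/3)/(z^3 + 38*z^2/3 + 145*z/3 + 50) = (z - 8)/(z + 6)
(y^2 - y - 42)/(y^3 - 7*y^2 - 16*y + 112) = (y + 6)/(y^2 - 16)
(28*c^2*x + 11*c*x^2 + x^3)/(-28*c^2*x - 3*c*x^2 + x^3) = (7*c + x)/(-7*c + x)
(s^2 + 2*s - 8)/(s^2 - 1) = (s^2 + 2*s - 8)/(s^2 - 1)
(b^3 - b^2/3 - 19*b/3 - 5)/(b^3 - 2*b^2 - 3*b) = (b + 5/3)/b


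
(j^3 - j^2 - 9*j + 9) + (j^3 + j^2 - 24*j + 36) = 2*j^3 - 33*j + 45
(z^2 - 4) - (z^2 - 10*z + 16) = 10*z - 20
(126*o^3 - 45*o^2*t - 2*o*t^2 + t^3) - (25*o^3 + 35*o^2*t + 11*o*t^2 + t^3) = 101*o^3 - 80*o^2*t - 13*o*t^2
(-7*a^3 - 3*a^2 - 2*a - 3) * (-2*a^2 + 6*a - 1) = 14*a^5 - 36*a^4 - 7*a^3 - 3*a^2 - 16*a + 3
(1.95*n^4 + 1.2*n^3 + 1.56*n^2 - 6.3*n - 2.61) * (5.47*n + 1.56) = 10.6665*n^5 + 9.606*n^4 + 10.4052*n^3 - 32.0274*n^2 - 24.1047*n - 4.0716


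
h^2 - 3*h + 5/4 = (h - 5/2)*(h - 1/2)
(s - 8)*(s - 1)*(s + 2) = s^3 - 7*s^2 - 10*s + 16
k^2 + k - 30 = (k - 5)*(k + 6)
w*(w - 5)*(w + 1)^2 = w^4 - 3*w^3 - 9*w^2 - 5*w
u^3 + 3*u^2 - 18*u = u*(u - 3)*(u + 6)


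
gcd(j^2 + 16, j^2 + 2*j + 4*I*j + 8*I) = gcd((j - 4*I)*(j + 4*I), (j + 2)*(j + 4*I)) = j + 4*I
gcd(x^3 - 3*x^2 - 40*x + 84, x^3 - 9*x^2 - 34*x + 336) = x^2 - x - 42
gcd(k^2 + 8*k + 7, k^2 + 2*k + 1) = k + 1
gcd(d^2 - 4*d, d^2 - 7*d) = d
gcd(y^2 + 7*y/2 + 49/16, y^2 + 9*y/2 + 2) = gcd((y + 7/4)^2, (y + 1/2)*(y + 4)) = 1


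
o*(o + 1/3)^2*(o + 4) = o^4 + 14*o^3/3 + 25*o^2/9 + 4*o/9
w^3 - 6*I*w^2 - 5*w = w*(w - 5*I)*(w - I)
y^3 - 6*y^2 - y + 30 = (y - 5)*(y - 3)*(y + 2)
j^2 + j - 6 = (j - 2)*(j + 3)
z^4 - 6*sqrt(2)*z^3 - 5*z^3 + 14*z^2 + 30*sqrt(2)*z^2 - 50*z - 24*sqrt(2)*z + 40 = (z - 4)*(z - 1)*(z - 5*sqrt(2))*(z - sqrt(2))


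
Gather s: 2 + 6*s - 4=6*s - 2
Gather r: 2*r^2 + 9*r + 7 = 2*r^2 + 9*r + 7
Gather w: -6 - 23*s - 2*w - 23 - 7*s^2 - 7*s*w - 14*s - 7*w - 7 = -7*s^2 - 37*s + w*(-7*s - 9) - 36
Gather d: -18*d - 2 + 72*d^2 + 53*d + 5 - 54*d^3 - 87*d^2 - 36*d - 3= -54*d^3 - 15*d^2 - d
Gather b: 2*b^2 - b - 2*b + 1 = 2*b^2 - 3*b + 1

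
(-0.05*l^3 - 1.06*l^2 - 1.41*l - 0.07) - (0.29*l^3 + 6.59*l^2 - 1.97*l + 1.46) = -0.34*l^3 - 7.65*l^2 + 0.56*l - 1.53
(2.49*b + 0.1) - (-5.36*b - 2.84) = 7.85*b + 2.94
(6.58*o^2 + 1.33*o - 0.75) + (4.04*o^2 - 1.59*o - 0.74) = 10.62*o^2 - 0.26*o - 1.49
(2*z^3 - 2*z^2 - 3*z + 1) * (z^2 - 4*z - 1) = 2*z^5 - 10*z^4 + 3*z^3 + 15*z^2 - z - 1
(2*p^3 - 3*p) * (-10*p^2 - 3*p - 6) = -20*p^5 - 6*p^4 + 18*p^3 + 9*p^2 + 18*p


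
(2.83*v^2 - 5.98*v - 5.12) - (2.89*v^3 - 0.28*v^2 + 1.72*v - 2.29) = -2.89*v^3 + 3.11*v^2 - 7.7*v - 2.83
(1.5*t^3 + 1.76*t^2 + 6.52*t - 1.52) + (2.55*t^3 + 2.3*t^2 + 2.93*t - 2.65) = 4.05*t^3 + 4.06*t^2 + 9.45*t - 4.17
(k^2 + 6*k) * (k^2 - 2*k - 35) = k^4 + 4*k^3 - 47*k^2 - 210*k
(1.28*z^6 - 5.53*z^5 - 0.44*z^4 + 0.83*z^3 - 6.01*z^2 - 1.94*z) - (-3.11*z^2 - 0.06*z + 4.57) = 1.28*z^6 - 5.53*z^5 - 0.44*z^4 + 0.83*z^3 - 2.9*z^2 - 1.88*z - 4.57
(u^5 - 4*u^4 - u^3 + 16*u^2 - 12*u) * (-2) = -2*u^5 + 8*u^4 + 2*u^3 - 32*u^2 + 24*u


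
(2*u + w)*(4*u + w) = 8*u^2 + 6*u*w + w^2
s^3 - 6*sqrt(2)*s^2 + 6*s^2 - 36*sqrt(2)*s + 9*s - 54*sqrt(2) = (s + 3)^2*(s - 6*sqrt(2))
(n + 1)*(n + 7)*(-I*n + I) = -I*n^3 - 7*I*n^2 + I*n + 7*I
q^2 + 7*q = q*(q + 7)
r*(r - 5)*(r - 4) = r^3 - 9*r^2 + 20*r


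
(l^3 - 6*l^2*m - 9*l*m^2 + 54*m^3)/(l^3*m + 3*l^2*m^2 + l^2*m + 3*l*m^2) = (l^2 - 9*l*m + 18*m^2)/(l*m*(l + 1))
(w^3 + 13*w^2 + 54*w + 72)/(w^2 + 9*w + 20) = (w^2 + 9*w + 18)/(w + 5)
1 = 1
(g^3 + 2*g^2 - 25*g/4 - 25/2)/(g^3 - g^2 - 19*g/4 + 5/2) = (2*g + 5)/(2*g - 1)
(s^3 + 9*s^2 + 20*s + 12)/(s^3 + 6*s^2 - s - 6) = (s + 2)/(s - 1)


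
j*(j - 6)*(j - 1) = j^3 - 7*j^2 + 6*j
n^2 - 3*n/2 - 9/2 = (n - 3)*(n + 3/2)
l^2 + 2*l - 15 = (l - 3)*(l + 5)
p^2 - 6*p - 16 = (p - 8)*(p + 2)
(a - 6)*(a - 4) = a^2 - 10*a + 24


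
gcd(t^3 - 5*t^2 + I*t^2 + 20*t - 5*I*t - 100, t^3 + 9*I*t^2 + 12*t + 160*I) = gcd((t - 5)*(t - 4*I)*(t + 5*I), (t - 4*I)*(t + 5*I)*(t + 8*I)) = t^2 + I*t + 20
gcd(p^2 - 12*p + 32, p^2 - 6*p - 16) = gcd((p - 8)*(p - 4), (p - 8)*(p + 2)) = p - 8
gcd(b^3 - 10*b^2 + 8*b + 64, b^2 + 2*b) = b + 2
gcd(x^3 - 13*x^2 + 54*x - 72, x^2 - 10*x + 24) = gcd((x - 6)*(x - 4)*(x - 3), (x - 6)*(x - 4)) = x^2 - 10*x + 24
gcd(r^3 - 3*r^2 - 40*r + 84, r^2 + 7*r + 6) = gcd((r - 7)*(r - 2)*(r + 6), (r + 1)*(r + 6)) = r + 6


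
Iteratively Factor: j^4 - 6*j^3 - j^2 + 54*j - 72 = (j - 3)*(j^3 - 3*j^2 - 10*j + 24) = (j - 3)*(j - 2)*(j^2 - j - 12) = (j - 3)*(j - 2)*(j + 3)*(j - 4)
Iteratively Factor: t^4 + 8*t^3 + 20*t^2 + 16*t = (t)*(t^3 + 8*t^2 + 20*t + 16) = t*(t + 4)*(t^2 + 4*t + 4) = t*(t + 2)*(t + 4)*(t + 2)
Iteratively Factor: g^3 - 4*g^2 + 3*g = (g - 1)*(g^2 - 3*g) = (g - 3)*(g - 1)*(g)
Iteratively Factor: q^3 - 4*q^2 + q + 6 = (q + 1)*(q^2 - 5*q + 6) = (q - 2)*(q + 1)*(q - 3)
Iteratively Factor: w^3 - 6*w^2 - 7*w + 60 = (w + 3)*(w^2 - 9*w + 20) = (w - 4)*(w + 3)*(w - 5)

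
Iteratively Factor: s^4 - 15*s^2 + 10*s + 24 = (s + 1)*(s^3 - s^2 - 14*s + 24) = (s - 2)*(s + 1)*(s^2 + s - 12) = (s - 2)*(s + 1)*(s + 4)*(s - 3)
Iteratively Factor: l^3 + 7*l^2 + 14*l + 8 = (l + 4)*(l^2 + 3*l + 2) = (l + 2)*(l + 4)*(l + 1)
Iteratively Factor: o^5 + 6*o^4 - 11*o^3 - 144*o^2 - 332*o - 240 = (o + 2)*(o^4 + 4*o^3 - 19*o^2 - 106*o - 120) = (o + 2)*(o + 4)*(o^3 - 19*o - 30) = (o - 5)*(o + 2)*(o + 4)*(o^2 + 5*o + 6) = (o - 5)*(o + 2)*(o + 3)*(o + 4)*(o + 2)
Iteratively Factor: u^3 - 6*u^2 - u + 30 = (u - 3)*(u^2 - 3*u - 10) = (u - 5)*(u - 3)*(u + 2)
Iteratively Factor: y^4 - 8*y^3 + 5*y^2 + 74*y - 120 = (y - 2)*(y^3 - 6*y^2 - 7*y + 60) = (y - 4)*(y - 2)*(y^2 - 2*y - 15) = (y - 5)*(y - 4)*(y - 2)*(y + 3)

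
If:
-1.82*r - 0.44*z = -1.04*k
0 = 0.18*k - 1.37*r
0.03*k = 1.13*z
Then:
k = 0.00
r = 0.00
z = 0.00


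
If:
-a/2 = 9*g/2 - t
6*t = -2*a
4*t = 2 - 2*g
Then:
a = -27/23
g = 5/23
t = 9/23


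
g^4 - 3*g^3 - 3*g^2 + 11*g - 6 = (g - 3)*(g - 1)^2*(g + 2)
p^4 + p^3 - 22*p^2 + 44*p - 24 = (p - 2)^2*(p - 1)*(p + 6)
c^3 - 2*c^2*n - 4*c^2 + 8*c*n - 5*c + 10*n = (c - 5)*(c + 1)*(c - 2*n)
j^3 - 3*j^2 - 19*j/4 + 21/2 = (j - 7/2)*(j - 3/2)*(j + 2)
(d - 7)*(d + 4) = d^2 - 3*d - 28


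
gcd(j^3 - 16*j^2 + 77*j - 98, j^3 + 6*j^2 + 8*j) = 1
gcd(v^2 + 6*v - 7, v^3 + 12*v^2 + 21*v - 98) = v + 7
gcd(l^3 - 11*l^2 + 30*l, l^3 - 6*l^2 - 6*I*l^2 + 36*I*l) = l^2 - 6*l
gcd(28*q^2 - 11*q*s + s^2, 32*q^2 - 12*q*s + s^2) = 4*q - s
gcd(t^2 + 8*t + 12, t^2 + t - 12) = 1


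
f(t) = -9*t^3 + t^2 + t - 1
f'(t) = -27*t^2 + 2*t + 1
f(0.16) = -0.85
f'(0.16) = 0.63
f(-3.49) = 390.27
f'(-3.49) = -334.84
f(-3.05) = 260.61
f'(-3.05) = -256.27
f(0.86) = -5.12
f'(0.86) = -17.25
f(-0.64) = 1.13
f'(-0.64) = -11.34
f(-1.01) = 8.28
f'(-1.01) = -28.56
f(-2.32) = 114.45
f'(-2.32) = -148.96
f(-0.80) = 3.45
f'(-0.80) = -17.88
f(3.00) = -232.00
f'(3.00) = -236.00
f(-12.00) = 15683.00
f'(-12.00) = -3911.00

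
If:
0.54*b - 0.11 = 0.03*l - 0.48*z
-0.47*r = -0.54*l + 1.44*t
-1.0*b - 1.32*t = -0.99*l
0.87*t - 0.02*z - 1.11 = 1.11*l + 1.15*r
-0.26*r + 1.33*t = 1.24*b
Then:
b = -0.79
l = -1.74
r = 0.16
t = -0.71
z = 1.01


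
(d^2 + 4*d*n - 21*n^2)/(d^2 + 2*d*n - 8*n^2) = (d^2 + 4*d*n - 21*n^2)/(d^2 + 2*d*n - 8*n^2)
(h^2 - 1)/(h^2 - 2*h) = (h^2 - 1)/(h*(h - 2))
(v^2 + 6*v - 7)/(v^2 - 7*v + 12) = (v^2 + 6*v - 7)/(v^2 - 7*v + 12)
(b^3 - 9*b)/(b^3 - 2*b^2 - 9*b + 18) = b/(b - 2)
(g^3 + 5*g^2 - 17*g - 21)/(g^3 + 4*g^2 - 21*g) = (g + 1)/g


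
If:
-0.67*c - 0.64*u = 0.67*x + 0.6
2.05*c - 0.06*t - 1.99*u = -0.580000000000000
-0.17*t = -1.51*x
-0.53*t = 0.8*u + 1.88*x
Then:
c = -0.61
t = 0.37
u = -0.35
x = 0.04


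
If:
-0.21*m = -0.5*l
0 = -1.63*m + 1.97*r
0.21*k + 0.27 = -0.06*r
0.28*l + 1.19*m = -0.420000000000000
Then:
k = -1.21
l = -0.13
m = -0.32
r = -0.27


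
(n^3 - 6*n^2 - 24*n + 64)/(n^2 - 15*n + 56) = (n^2 + 2*n - 8)/(n - 7)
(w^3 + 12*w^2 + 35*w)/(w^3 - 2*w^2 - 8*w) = (w^2 + 12*w + 35)/(w^2 - 2*w - 8)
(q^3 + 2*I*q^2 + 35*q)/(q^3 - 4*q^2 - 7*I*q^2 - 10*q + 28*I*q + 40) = q*(q + 7*I)/(q^2 - 2*q*(2 + I) + 8*I)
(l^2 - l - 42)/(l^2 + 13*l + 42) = (l - 7)/(l + 7)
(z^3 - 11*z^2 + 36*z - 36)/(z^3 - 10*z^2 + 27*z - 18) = (z - 2)/(z - 1)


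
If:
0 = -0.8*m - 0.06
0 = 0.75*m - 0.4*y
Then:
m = -0.08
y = -0.14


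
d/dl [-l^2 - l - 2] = -2*l - 1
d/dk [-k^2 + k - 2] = 1 - 2*k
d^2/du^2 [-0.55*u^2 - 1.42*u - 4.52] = -1.10000000000000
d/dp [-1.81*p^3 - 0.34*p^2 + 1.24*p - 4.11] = -5.43*p^2 - 0.68*p + 1.24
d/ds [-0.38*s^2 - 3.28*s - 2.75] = -0.76*s - 3.28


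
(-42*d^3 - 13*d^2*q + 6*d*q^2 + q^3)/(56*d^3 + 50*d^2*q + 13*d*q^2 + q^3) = (-3*d + q)/(4*d + q)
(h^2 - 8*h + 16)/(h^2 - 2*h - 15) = (-h^2 + 8*h - 16)/(-h^2 + 2*h + 15)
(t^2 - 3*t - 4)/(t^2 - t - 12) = (t + 1)/(t + 3)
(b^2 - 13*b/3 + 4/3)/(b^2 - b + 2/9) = 3*(b - 4)/(3*b - 2)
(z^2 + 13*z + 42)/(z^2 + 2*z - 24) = (z + 7)/(z - 4)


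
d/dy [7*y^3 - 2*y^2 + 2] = y*(21*y - 4)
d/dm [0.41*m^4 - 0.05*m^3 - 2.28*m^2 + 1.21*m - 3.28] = 1.64*m^3 - 0.15*m^2 - 4.56*m + 1.21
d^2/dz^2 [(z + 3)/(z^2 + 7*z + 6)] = 2*((z + 3)*(2*z + 7)^2 - (3*z + 10)*(z^2 + 7*z + 6))/(z^2 + 7*z + 6)^3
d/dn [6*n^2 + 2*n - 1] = 12*n + 2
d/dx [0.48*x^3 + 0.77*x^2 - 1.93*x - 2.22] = 1.44*x^2 + 1.54*x - 1.93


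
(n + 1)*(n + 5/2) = n^2 + 7*n/2 + 5/2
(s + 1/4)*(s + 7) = s^2 + 29*s/4 + 7/4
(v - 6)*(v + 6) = v^2 - 36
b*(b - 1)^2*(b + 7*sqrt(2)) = b^4 - 2*b^3 + 7*sqrt(2)*b^3 - 14*sqrt(2)*b^2 + b^2 + 7*sqrt(2)*b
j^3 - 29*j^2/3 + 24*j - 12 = (j - 6)*(j - 3)*(j - 2/3)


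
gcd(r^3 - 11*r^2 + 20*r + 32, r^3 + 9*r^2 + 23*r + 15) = r + 1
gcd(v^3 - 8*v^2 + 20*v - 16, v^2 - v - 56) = 1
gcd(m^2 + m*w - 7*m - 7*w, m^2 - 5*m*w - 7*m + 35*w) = m - 7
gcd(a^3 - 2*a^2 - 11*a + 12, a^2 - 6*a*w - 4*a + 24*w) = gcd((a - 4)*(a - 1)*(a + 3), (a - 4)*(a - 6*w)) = a - 4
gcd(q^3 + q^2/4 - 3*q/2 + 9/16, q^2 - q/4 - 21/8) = q + 3/2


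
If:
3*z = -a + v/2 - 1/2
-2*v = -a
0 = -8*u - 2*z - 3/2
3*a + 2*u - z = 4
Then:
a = 11/9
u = -5/72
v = 11/18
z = -17/36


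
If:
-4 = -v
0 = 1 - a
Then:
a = 1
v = 4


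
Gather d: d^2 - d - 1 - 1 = d^2 - d - 2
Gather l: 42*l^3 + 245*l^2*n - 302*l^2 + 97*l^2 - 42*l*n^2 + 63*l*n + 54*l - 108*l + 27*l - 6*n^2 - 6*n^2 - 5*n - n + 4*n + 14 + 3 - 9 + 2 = 42*l^3 + l^2*(245*n - 205) + l*(-42*n^2 + 63*n - 27) - 12*n^2 - 2*n + 10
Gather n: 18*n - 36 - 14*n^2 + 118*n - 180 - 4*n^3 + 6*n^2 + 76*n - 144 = -4*n^3 - 8*n^2 + 212*n - 360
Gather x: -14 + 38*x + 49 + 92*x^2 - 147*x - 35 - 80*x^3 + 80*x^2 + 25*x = -80*x^3 + 172*x^2 - 84*x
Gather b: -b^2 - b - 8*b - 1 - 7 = -b^2 - 9*b - 8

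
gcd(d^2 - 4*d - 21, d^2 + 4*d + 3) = d + 3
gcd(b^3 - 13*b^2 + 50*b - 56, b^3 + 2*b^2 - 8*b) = b - 2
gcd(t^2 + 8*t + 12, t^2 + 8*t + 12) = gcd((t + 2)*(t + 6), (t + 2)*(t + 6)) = t^2 + 8*t + 12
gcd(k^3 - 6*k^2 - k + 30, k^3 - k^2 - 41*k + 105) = k^2 - 8*k + 15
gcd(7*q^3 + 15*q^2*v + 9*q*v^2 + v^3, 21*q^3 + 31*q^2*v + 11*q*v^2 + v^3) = 7*q^2 + 8*q*v + v^2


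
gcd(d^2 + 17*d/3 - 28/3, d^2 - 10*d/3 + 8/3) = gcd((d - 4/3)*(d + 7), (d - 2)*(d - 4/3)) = d - 4/3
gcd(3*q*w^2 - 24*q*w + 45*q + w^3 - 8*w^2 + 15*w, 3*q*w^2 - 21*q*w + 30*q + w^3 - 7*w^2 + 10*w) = 3*q*w - 15*q + w^2 - 5*w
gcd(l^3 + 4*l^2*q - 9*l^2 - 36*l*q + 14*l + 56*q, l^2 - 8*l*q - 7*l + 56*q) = l - 7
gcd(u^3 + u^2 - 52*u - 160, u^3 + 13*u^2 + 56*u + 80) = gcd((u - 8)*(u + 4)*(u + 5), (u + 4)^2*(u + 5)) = u^2 + 9*u + 20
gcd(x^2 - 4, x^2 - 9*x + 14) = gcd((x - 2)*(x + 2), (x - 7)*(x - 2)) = x - 2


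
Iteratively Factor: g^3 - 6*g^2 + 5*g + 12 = (g - 3)*(g^2 - 3*g - 4) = (g - 3)*(g + 1)*(g - 4)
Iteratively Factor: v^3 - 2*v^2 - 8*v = (v - 4)*(v^2 + 2*v) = (v - 4)*(v + 2)*(v)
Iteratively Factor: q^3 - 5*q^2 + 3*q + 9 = (q - 3)*(q^2 - 2*q - 3) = (q - 3)*(q + 1)*(q - 3)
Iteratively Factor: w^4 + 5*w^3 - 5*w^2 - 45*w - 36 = (w + 4)*(w^3 + w^2 - 9*w - 9) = (w - 3)*(w + 4)*(w^2 + 4*w + 3) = (w - 3)*(w + 3)*(w + 4)*(w + 1)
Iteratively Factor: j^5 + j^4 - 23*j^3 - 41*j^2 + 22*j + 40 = (j - 1)*(j^4 + 2*j^3 - 21*j^2 - 62*j - 40) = (j - 5)*(j - 1)*(j^3 + 7*j^2 + 14*j + 8) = (j - 5)*(j - 1)*(j + 2)*(j^2 + 5*j + 4) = (j - 5)*(j - 1)*(j + 2)*(j + 4)*(j + 1)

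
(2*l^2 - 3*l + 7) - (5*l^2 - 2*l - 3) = -3*l^2 - l + 10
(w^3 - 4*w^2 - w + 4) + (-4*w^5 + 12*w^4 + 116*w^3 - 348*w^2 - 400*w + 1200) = -4*w^5 + 12*w^4 + 117*w^3 - 352*w^2 - 401*w + 1204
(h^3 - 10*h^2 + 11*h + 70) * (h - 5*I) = h^4 - 10*h^3 - 5*I*h^3 + 11*h^2 + 50*I*h^2 + 70*h - 55*I*h - 350*I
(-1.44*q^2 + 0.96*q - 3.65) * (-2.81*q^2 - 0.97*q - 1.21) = 4.0464*q^4 - 1.3008*q^3 + 11.0677*q^2 + 2.3789*q + 4.4165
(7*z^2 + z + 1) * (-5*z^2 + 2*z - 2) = -35*z^4 + 9*z^3 - 17*z^2 - 2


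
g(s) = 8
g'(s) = 0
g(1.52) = 8.00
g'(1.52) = 0.00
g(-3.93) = 8.00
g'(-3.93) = 0.00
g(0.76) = 8.00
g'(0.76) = 0.00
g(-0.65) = 8.00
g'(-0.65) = 0.00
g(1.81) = 8.00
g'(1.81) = 0.00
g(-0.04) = 8.00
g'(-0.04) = 0.00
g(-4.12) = 8.00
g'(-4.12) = 0.00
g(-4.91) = 8.00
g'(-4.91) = 0.00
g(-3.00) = 8.00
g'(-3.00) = 0.00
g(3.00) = 8.00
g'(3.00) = 0.00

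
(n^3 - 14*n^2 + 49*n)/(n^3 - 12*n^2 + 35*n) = (n - 7)/(n - 5)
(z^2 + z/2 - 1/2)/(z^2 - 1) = (z - 1/2)/(z - 1)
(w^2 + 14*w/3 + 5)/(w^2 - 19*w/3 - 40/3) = (w + 3)/(w - 8)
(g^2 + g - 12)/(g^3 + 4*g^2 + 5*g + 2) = (g^2 + g - 12)/(g^3 + 4*g^2 + 5*g + 2)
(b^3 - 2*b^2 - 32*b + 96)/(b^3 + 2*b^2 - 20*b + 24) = (b^2 - 8*b + 16)/(b^2 - 4*b + 4)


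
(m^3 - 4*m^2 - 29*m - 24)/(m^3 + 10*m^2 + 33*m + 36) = (m^2 - 7*m - 8)/(m^2 + 7*m + 12)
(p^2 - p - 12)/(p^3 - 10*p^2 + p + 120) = (p - 4)/(p^2 - 13*p + 40)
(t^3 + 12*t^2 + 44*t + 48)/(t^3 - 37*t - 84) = (t^2 + 8*t + 12)/(t^2 - 4*t - 21)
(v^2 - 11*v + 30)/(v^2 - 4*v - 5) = (v - 6)/(v + 1)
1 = 1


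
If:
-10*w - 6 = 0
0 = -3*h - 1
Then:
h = -1/3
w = -3/5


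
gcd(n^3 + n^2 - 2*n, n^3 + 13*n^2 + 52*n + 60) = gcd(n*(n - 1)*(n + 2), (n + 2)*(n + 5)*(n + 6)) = n + 2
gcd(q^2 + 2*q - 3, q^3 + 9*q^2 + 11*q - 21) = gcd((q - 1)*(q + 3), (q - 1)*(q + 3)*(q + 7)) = q^2 + 2*q - 3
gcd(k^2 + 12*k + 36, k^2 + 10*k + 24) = k + 6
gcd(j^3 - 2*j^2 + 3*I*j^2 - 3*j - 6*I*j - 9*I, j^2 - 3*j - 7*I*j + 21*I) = j - 3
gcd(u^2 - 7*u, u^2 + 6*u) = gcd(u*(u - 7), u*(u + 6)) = u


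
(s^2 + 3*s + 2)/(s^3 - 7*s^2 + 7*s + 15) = (s + 2)/(s^2 - 8*s + 15)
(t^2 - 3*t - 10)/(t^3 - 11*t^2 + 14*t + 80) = 1/(t - 8)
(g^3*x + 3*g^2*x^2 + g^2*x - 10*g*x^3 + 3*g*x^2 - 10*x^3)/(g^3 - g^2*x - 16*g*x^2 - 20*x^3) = x*(-g^3 - 3*g^2*x - g^2 + 10*g*x^2 - 3*g*x + 10*x^2)/(-g^3 + g^2*x + 16*g*x^2 + 20*x^3)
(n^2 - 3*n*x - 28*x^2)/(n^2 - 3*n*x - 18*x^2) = (-n^2 + 3*n*x + 28*x^2)/(-n^2 + 3*n*x + 18*x^2)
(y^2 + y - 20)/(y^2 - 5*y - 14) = (-y^2 - y + 20)/(-y^2 + 5*y + 14)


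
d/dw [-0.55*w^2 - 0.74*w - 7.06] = -1.1*w - 0.74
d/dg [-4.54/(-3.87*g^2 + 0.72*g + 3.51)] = (3.2688 - 35.1396*g)/(-3.87*g^2 + 0.72*g + 3.51)^2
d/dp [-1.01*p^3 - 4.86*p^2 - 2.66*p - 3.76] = -3.03*p^2 - 9.72*p - 2.66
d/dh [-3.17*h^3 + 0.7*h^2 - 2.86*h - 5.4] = -9.51*h^2 + 1.4*h - 2.86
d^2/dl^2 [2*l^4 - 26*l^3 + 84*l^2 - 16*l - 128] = 24*l^2 - 156*l + 168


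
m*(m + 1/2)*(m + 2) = m^3 + 5*m^2/2 + m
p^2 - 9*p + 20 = (p - 5)*(p - 4)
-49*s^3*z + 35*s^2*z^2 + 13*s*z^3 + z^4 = z*(-s + z)*(7*s + z)^2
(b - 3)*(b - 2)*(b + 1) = b^3 - 4*b^2 + b + 6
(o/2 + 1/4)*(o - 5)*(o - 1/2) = o^3/2 - 5*o^2/2 - o/8 + 5/8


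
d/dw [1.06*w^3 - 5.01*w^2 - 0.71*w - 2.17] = 3.18*w^2 - 10.02*w - 0.71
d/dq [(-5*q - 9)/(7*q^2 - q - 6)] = (-35*q^2 + 5*q + (5*q + 9)*(14*q - 1) + 30)/(-7*q^2 + q + 6)^2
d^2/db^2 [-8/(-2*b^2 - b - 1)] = 16*(-4*b^2 - 2*b + (4*b + 1)^2 - 2)/(2*b^2 + b + 1)^3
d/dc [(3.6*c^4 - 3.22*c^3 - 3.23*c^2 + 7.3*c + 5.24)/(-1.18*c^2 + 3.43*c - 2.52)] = (-8.496*c^5 + 40.8436*c^4 - 58.3772*c^3 + 21.8783*c^2 + 28.6456*c - 36.3692)/(1.3924*c^4 - 8.0948*c^3 + 17.7121*c^2 - 17.2872*c + 6.3504)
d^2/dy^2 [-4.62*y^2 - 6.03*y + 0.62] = -9.24000000000000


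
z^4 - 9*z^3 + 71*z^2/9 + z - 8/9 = (z - 8)*(z - 1)*(z - 1/3)*(z + 1/3)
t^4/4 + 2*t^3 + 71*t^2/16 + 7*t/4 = t*(t/4 + 1)*(t + 1/2)*(t + 7/2)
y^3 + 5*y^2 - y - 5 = (y - 1)*(y + 1)*(y + 5)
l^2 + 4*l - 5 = (l - 1)*(l + 5)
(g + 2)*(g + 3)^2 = g^3 + 8*g^2 + 21*g + 18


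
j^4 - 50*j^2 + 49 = (j - 7)*(j - 1)*(j + 1)*(j + 7)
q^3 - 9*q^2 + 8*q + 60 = (q - 6)*(q - 5)*(q + 2)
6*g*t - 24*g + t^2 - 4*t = (6*g + t)*(t - 4)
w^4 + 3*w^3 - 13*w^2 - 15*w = w*(w - 3)*(w + 1)*(w + 5)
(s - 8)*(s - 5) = s^2 - 13*s + 40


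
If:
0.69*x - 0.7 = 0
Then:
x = 1.01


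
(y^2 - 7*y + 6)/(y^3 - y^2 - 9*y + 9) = (y - 6)/(y^2 - 9)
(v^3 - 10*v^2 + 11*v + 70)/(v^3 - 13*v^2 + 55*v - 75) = (v^2 - 5*v - 14)/(v^2 - 8*v + 15)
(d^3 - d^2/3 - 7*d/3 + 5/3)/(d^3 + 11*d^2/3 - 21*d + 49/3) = (3*d^2 + 2*d - 5)/(3*d^2 + 14*d - 49)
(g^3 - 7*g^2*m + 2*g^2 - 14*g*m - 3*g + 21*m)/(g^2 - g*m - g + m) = (g^2 - 7*g*m + 3*g - 21*m)/(g - m)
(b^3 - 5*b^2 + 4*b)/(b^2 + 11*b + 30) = b*(b^2 - 5*b + 4)/(b^2 + 11*b + 30)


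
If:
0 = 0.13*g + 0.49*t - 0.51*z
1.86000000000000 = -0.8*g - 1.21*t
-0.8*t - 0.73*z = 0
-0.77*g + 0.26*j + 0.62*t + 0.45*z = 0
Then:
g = -2.86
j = -8.65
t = 0.35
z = -0.39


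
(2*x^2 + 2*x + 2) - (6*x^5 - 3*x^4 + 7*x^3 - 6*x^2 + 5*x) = -6*x^5 + 3*x^4 - 7*x^3 + 8*x^2 - 3*x + 2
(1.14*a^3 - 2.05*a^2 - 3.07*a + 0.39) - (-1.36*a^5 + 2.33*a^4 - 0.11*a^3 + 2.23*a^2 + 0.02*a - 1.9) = 1.36*a^5 - 2.33*a^4 + 1.25*a^3 - 4.28*a^2 - 3.09*a + 2.29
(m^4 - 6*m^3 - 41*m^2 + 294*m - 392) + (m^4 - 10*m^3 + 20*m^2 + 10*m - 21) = 2*m^4 - 16*m^3 - 21*m^2 + 304*m - 413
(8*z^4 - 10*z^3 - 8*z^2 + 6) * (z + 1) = 8*z^5 - 2*z^4 - 18*z^3 - 8*z^2 + 6*z + 6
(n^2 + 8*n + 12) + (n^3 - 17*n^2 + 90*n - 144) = n^3 - 16*n^2 + 98*n - 132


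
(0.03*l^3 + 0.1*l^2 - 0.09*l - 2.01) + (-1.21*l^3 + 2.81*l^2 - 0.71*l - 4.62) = -1.18*l^3 + 2.91*l^2 - 0.8*l - 6.63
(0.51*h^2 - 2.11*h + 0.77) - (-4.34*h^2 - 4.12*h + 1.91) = 4.85*h^2 + 2.01*h - 1.14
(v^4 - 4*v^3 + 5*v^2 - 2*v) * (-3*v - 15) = -3*v^5 - 3*v^4 + 45*v^3 - 69*v^2 + 30*v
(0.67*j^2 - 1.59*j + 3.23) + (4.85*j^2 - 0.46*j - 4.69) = 5.52*j^2 - 2.05*j - 1.46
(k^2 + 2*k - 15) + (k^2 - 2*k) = 2*k^2 - 15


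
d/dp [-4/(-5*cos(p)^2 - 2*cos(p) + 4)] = 8*(5*cos(p) + 1)*sin(p)/(5*cos(p)^2 + 2*cos(p) - 4)^2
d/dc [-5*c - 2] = -5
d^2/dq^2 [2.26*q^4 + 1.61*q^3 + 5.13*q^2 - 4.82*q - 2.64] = 27.12*q^2 + 9.66*q + 10.26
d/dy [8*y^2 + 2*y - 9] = 16*y + 2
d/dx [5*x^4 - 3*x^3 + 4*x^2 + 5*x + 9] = 20*x^3 - 9*x^2 + 8*x + 5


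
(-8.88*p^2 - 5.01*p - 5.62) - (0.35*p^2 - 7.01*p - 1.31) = -9.23*p^2 + 2.0*p - 4.31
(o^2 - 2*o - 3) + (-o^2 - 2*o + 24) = 21 - 4*o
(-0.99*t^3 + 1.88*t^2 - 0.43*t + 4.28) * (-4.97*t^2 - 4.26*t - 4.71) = 4.9203*t^5 - 5.1262*t^4 - 1.2088*t^3 - 28.2946*t^2 - 16.2075*t - 20.1588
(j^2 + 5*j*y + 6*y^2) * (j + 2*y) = j^3 + 7*j^2*y + 16*j*y^2 + 12*y^3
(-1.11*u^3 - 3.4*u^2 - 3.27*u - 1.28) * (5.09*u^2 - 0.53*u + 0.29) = -5.6499*u^5 - 16.7177*u^4 - 15.1642*u^3 - 5.7681*u^2 - 0.2699*u - 0.3712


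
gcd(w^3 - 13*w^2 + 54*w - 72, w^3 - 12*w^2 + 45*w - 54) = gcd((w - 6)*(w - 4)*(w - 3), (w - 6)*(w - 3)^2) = w^2 - 9*w + 18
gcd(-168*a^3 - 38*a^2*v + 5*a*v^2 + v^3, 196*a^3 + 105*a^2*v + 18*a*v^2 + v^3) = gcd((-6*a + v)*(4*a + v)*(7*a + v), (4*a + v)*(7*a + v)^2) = 28*a^2 + 11*a*v + v^2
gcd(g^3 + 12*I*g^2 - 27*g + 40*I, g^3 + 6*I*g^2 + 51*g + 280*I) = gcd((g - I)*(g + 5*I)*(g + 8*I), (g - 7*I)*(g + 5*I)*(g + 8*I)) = g^2 + 13*I*g - 40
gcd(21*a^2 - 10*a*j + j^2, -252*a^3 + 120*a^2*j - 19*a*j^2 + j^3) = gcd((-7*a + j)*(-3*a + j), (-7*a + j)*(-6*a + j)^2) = 7*a - j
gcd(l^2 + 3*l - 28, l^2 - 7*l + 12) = l - 4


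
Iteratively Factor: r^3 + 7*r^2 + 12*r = (r + 3)*(r^2 + 4*r) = (r + 3)*(r + 4)*(r)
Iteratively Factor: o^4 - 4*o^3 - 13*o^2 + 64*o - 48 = (o - 3)*(o^3 - o^2 - 16*o + 16) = (o - 3)*(o + 4)*(o^2 - 5*o + 4) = (o - 3)*(o - 1)*(o + 4)*(o - 4)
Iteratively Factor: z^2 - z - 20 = (z + 4)*(z - 5)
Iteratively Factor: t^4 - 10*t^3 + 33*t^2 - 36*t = (t - 3)*(t^3 - 7*t^2 + 12*t) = (t - 4)*(t - 3)*(t^2 - 3*t) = t*(t - 4)*(t - 3)*(t - 3)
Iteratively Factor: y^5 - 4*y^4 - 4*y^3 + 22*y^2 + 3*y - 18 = (y - 1)*(y^4 - 3*y^3 - 7*y^2 + 15*y + 18) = (y - 1)*(y + 2)*(y^3 - 5*y^2 + 3*y + 9) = (y - 3)*(y - 1)*(y + 2)*(y^2 - 2*y - 3) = (y - 3)^2*(y - 1)*(y + 2)*(y + 1)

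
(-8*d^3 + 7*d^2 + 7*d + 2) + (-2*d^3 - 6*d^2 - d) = -10*d^3 + d^2 + 6*d + 2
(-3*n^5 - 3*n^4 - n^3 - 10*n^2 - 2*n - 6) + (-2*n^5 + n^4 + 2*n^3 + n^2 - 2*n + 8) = -5*n^5 - 2*n^4 + n^3 - 9*n^2 - 4*n + 2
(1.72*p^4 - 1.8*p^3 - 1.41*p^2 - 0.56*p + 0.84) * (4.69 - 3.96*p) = -6.8112*p^5 + 15.1948*p^4 - 2.8584*p^3 - 4.3953*p^2 - 5.9528*p + 3.9396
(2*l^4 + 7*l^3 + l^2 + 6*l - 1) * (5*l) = 10*l^5 + 35*l^4 + 5*l^3 + 30*l^2 - 5*l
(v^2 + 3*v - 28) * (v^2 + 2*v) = v^4 + 5*v^3 - 22*v^2 - 56*v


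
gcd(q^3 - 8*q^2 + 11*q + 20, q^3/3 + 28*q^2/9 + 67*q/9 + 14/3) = q + 1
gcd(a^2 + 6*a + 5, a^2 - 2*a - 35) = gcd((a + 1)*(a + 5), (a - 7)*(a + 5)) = a + 5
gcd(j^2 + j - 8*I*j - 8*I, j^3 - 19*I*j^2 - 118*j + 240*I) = j - 8*I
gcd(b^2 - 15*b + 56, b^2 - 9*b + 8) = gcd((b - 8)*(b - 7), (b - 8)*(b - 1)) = b - 8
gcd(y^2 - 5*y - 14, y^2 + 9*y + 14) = y + 2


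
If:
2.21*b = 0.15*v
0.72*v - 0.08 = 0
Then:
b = 0.01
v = 0.11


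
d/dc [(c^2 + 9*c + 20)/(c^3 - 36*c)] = (-c^4 - 18*c^3 - 96*c^2 + 720)/(c^2*(c^4 - 72*c^2 + 1296))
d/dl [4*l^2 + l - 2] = 8*l + 1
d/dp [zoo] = 0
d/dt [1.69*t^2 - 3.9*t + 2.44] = 3.38*t - 3.9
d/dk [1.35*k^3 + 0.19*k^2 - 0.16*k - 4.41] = 4.05*k^2 + 0.38*k - 0.16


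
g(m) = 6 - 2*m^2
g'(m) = -4*m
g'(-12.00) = 48.00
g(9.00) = -156.00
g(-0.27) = 5.85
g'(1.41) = -5.64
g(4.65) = -37.24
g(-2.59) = -7.42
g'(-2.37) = 9.48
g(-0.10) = 5.98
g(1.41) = 2.02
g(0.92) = 4.31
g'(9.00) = -36.00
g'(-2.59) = 10.36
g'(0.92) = -3.68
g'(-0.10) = 0.40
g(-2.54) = -6.90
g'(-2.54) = 10.16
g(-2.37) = -5.23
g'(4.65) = -18.60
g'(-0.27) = 1.08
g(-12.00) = -282.00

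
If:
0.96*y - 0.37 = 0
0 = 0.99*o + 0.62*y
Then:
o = -0.24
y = 0.39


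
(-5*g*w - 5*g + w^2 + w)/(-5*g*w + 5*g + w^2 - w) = (w + 1)/(w - 1)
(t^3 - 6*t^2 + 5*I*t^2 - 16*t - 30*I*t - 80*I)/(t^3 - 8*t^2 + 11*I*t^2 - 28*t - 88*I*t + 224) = (t^2 + t*(2 + 5*I) + 10*I)/(t^2 + 11*I*t - 28)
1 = 1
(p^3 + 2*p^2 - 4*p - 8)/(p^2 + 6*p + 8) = (p^2 - 4)/(p + 4)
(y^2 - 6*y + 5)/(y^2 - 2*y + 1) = (y - 5)/(y - 1)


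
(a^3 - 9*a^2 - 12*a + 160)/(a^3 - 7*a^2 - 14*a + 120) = (a - 8)/(a - 6)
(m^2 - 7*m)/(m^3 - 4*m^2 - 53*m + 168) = m*(m - 7)/(m^3 - 4*m^2 - 53*m + 168)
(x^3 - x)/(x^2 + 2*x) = (x^2 - 1)/(x + 2)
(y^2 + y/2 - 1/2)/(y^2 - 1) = (y - 1/2)/(y - 1)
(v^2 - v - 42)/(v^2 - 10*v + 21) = (v + 6)/(v - 3)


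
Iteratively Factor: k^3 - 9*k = (k + 3)*(k^2 - 3*k) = (k - 3)*(k + 3)*(k)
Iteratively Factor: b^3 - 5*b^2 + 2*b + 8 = (b + 1)*(b^2 - 6*b + 8) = (b - 2)*(b + 1)*(b - 4)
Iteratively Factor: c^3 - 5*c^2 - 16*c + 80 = (c - 4)*(c^2 - c - 20) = (c - 5)*(c - 4)*(c + 4)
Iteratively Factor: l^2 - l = (l - 1)*(l)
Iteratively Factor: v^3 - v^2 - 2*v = (v)*(v^2 - v - 2) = v*(v + 1)*(v - 2)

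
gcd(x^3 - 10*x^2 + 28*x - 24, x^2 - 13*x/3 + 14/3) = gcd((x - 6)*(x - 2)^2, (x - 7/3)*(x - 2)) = x - 2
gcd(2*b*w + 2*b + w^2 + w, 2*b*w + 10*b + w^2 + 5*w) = 2*b + w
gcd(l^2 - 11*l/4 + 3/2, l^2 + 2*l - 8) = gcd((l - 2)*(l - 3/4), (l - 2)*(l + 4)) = l - 2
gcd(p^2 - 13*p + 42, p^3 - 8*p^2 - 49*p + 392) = p - 7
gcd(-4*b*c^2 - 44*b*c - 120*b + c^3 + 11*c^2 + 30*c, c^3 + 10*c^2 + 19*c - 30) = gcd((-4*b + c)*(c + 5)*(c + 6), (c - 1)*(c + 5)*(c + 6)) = c^2 + 11*c + 30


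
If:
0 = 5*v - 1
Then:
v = 1/5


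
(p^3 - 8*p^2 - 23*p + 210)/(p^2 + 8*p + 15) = (p^2 - 13*p + 42)/(p + 3)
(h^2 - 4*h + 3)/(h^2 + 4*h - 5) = (h - 3)/(h + 5)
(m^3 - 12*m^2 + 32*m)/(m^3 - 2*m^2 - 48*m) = (m - 4)/(m + 6)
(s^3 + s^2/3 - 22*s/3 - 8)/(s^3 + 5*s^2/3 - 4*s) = (3*s^3 + s^2 - 22*s - 24)/(s*(3*s^2 + 5*s - 12))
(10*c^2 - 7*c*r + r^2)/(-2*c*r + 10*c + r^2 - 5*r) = (-5*c + r)/(r - 5)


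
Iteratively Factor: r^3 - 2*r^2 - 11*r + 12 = (r + 3)*(r^2 - 5*r + 4) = (r - 1)*(r + 3)*(r - 4)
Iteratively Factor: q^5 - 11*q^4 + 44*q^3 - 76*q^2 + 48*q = (q - 2)*(q^4 - 9*q^3 + 26*q^2 - 24*q) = (q - 3)*(q - 2)*(q^3 - 6*q^2 + 8*q) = (q - 3)*(q - 2)^2*(q^2 - 4*q) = q*(q - 3)*(q - 2)^2*(q - 4)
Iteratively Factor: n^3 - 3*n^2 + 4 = (n + 1)*(n^2 - 4*n + 4) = (n - 2)*(n + 1)*(n - 2)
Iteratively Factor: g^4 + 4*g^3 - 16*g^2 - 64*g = (g + 4)*(g^3 - 16*g) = (g + 4)^2*(g^2 - 4*g) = (g - 4)*(g + 4)^2*(g)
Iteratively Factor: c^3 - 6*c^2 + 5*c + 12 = (c - 3)*(c^2 - 3*c - 4) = (c - 3)*(c + 1)*(c - 4)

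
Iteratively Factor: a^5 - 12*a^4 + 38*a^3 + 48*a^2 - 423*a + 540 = (a + 3)*(a^4 - 15*a^3 + 83*a^2 - 201*a + 180) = (a - 4)*(a + 3)*(a^3 - 11*a^2 + 39*a - 45) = (a - 5)*(a - 4)*(a + 3)*(a^2 - 6*a + 9) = (a - 5)*(a - 4)*(a - 3)*(a + 3)*(a - 3)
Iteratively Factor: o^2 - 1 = (o + 1)*(o - 1)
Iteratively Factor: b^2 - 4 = (b - 2)*(b + 2)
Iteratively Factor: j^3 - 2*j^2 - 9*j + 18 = (j - 3)*(j^2 + j - 6) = (j - 3)*(j - 2)*(j + 3)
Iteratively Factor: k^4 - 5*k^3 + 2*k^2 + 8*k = (k + 1)*(k^3 - 6*k^2 + 8*k) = (k - 4)*(k + 1)*(k^2 - 2*k) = (k - 4)*(k - 2)*(k + 1)*(k)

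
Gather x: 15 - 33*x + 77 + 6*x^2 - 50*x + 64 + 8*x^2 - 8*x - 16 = 14*x^2 - 91*x + 140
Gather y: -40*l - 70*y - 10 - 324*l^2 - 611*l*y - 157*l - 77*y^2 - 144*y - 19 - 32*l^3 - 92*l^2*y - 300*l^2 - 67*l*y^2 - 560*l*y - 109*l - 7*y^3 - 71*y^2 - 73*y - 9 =-32*l^3 - 624*l^2 - 306*l - 7*y^3 + y^2*(-67*l - 148) + y*(-92*l^2 - 1171*l - 287) - 38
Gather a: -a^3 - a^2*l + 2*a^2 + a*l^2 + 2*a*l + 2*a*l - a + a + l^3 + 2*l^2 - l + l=-a^3 + a^2*(2 - l) + a*(l^2 + 4*l) + l^3 + 2*l^2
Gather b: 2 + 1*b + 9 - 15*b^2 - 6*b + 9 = -15*b^2 - 5*b + 20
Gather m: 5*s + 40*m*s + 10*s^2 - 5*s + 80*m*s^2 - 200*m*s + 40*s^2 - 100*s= m*(80*s^2 - 160*s) + 50*s^2 - 100*s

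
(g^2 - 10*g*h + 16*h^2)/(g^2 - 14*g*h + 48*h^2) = (g - 2*h)/(g - 6*h)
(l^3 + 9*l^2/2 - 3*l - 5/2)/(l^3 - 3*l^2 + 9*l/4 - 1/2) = 2*(2*l^3 + 9*l^2 - 6*l - 5)/(4*l^3 - 12*l^2 + 9*l - 2)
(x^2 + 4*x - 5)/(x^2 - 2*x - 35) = (x - 1)/(x - 7)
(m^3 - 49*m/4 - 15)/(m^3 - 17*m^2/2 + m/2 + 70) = (m + 3/2)/(m - 7)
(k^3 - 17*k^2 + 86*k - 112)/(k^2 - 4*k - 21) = (k^2 - 10*k + 16)/(k + 3)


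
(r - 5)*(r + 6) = r^2 + r - 30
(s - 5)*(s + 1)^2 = s^3 - 3*s^2 - 9*s - 5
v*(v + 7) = v^2 + 7*v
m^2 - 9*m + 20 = (m - 5)*(m - 4)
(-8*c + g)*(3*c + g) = -24*c^2 - 5*c*g + g^2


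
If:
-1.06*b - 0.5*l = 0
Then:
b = -0.471698113207547*l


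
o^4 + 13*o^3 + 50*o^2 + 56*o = o*(o + 2)*(o + 4)*(o + 7)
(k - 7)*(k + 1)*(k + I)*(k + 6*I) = k^4 - 6*k^3 + 7*I*k^3 - 13*k^2 - 42*I*k^2 + 36*k - 49*I*k + 42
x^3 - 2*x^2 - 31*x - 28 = (x - 7)*(x + 1)*(x + 4)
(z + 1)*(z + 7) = z^2 + 8*z + 7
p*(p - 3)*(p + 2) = p^3 - p^2 - 6*p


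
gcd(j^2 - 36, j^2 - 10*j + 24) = j - 6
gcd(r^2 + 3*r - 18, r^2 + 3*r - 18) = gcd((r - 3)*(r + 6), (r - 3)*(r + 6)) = r^2 + 3*r - 18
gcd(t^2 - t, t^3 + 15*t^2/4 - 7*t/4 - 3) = t - 1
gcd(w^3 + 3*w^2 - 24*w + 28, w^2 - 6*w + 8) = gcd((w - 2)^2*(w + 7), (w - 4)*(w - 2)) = w - 2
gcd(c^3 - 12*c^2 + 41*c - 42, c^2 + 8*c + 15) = 1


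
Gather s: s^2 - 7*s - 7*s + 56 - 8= s^2 - 14*s + 48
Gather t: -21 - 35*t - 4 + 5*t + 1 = -30*t - 24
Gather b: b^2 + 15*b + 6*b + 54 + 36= b^2 + 21*b + 90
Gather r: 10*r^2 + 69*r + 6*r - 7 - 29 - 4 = 10*r^2 + 75*r - 40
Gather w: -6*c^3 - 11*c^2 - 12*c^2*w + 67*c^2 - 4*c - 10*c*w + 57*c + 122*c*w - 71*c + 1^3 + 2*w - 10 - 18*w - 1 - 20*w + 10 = -6*c^3 + 56*c^2 - 18*c + w*(-12*c^2 + 112*c - 36)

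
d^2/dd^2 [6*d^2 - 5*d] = 12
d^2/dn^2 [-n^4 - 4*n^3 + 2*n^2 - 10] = -12*n^2 - 24*n + 4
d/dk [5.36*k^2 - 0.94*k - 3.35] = 10.72*k - 0.94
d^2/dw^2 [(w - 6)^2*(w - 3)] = 6*w - 30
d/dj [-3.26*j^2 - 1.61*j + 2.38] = -6.52*j - 1.61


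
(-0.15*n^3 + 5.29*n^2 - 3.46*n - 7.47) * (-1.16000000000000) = 0.174*n^3 - 6.1364*n^2 + 4.0136*n + 8.6652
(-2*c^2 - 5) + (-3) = -2*c^2 - 8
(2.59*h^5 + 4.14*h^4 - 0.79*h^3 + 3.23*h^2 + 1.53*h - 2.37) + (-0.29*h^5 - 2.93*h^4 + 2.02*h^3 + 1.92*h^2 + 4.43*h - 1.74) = 2.3*h^5 + 1.21*h^4 + 1.23*h^3 + 5.15*h^2 + 5.96*h - 4.11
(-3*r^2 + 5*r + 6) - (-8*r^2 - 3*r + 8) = 5*r^2 + 8*r - 2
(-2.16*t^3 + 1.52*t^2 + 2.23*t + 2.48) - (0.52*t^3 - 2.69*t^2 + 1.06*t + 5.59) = -2.68*t^3 + 4.21*t^2 + 1.17*t - 3.11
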